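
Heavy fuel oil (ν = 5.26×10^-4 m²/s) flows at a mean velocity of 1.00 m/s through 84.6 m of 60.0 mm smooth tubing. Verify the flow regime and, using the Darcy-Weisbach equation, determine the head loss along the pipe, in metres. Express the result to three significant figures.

Re = VD/ν = 1.00·0.06000/5.26×10^-4 = 114 → laminar (Re < 2300)
f = 64/Re = 0.5611
h_f = f(L/D)V²/(2g) = 0.5611·(84.6/0.06000)·1.00²/(2·9.81) = 40.32 m

h_f ≈ 40.3 m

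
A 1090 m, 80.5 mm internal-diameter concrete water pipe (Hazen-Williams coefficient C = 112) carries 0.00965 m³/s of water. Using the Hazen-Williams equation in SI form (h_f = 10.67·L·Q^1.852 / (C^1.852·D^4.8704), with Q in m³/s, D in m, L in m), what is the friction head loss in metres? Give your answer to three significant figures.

h_f = 10.67·1090·0.00965^1.852 / (112^1.852·0.0805^4.8704) = 73.62 m

h_f ≈ 73.6 m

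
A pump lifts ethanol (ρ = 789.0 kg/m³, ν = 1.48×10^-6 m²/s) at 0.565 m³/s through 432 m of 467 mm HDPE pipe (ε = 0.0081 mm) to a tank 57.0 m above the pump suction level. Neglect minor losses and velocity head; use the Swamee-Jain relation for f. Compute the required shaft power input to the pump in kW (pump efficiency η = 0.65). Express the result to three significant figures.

V = 4Q/(πD²) = 3.299 m/s; Re = 1.04×10^6; ε/D = 1.73×10^-5; f = 0.01195
h_f = f(L/D)V²/2g = 6.133 m
Total head H = z + h_f = 57.0 + 6.133 = 63.13 m
P_hyd = ρgQH = 789.0·9.81·0.565·63.13 = 276.1 kW
P_shaft = P_hyd/η = 276.1/0.65 = 424.8 kW

P_shaft ≈ 425 kW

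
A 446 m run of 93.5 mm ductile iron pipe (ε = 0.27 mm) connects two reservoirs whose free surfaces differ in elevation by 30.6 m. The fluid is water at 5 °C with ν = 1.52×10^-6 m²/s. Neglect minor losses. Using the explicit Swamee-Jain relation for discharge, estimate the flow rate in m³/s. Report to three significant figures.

Swamee-Jain (Type II): Q = -0.965·√(gD⁵h_f/L)·ln[ε/(3.7D) + √(3.17ν²L/(gD³h_f))]
√(gD⁵h_f/L) = √(9.81·0.0935⁵·30.6/446) = 0.002193
ε/(3.7D) = 7.80×10^-4; √(3.17ν²L/(gD³h_f)) = 1.15×10^-4
Q = -0.965·0.002193·ln(8.958×10^-4) = 0.01485 m³/s
Check: V = 2.16 m/s, Re = 1.33×10^5, f = 0.02713, h_f = 30.9 m ≈ 30.6 m ✓

Q ≈ 0.0149 m³/s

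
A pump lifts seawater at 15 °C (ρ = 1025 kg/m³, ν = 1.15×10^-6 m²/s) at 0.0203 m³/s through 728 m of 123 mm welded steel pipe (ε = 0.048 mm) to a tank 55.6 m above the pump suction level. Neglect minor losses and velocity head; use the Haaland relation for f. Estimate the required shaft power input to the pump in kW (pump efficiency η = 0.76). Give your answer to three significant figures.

P_shaft ≈ 19.2 kW

V = 4Q/(πD²) = 1.708 m/s; Re = 1.83×10^5; ε/D = 3.90×10^-4; f = 0.01820
h_f = f(L/D)V²/2g = 16.03 m
Total head H = z + h_f = 55.6 + 16.03 = 71.63 m
P_hyd = ρgQH = 1025·9.81·0.0203·71.63 = 14.62 kW
P_shaft = P_hyd/η = 14.62/0.76 = 19.24 kW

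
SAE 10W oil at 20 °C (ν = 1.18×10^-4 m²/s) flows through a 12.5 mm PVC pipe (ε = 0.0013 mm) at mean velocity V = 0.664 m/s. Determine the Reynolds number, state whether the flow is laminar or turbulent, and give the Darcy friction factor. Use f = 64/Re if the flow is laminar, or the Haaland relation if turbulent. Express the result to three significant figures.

Re = VD/ν = 0.6640·0.0125/1.18×10^-4 = 70.3
Re < 2300 → laminar → f = 64/Re = 0.9099

Re ≈ 70.3; laminar; f = 64/Re ≈ 0.910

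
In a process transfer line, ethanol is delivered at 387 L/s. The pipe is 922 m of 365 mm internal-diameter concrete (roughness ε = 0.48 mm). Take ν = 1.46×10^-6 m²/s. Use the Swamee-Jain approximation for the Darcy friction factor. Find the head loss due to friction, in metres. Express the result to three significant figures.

V = 4Q/(πD²) = 4·0.387/(π·0.365²) = 3.699 m/s
Re = VD/ν = 3.699·0.365/1.46×10^-6 = 9.25×10^5 → turbulent
ε/D = 0.48/365 = 0.00132
Swamee-Jain: f = 0.02137
h_f = f(L/D)V²/(2g) = 0.02137·(922/0.365)·3.699²/(2·9.81) = 37.64 m

h_f ≈ 37.6 m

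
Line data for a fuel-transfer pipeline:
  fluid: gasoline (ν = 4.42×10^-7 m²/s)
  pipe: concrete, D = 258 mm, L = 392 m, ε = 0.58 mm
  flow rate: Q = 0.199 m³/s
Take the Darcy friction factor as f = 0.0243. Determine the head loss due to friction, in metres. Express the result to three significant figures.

h_f ≈ 27.3 m

V = 4Q/(πD²) = 4·0.199/(π·0.258²) = 3.806 m/s
h_f = f(L/D)V²/(2g) = 0.02430·(392/0.258)·3.806²/(2·9.81) = 27.27 m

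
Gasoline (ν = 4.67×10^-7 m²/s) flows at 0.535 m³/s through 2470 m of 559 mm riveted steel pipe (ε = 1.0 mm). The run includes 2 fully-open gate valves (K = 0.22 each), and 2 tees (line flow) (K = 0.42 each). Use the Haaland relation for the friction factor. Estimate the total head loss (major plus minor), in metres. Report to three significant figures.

H_L ≈ 24.8 m

V = 4Q/(πD²) = 2.180 m/s; V²/2g = 0.2422 m
Re = 2.61×10^6, ε/D = 0.00179 → f = 0.02285 (Haaland)
Major: h_f = f(L/D)·V²/2g = 0.02285·4419·0.2422 = 24.46 m
Minor: ΣK = 1.28; h_m = ΣK·V²/2g = 0.3100 m
Total H_L = 24.46 + 0.3100 = 24.77 m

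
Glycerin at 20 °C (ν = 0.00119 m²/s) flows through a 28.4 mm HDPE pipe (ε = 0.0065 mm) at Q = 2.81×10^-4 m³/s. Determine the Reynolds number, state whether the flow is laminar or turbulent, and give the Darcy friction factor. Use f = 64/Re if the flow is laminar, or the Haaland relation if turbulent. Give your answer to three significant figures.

Re ≈ 10.6; laminar; f = 64/Re ≈ 6.05

V = 4Q/(πD²) = 0.4436 m/s
Re = VD/ν = 0.4436·0.0284/0.00119 = 10.6
Re < 2300 → laminar → f = 64/Re = 6.045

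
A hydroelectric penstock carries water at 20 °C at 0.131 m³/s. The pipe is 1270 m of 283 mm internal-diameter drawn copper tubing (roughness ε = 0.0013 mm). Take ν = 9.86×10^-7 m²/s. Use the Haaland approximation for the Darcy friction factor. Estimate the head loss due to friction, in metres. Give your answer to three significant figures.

h_f ≈ 12.6 m

V = 4Q/(πD²) = 4·0.131/(π·0.283²) = 2.083 m/s
Re = VD/ν = 2.083·0.283/9.86×10^-7 = 5.98×10^5 → turbulent
ε/D = 0.0013/283 = 4.59×10^-6
Haaland: f = 0.01271
h_f = f(L/D)V²/(2g) = 0.01271·(1270/0.283)·2.083²/(2·9.81) = 12.61 m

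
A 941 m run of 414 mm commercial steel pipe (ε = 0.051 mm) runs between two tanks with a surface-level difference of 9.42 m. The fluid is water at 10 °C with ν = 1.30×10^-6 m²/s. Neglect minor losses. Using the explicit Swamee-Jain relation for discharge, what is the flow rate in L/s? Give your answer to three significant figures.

Q ≈ 324 L/s

Swamee-Jain (Type II): Q = -0.965·√(gD⁵h_f/L)·ln[ε/(3.7D) + √(3.17ν²L/(gD³h_f))]
√(gD⁵h_f/L) = √(9.81·0.414⁵·9.42/941) = 0.03456
ε/(3.7D) = 3.33×10^-5; √(3.17ν²L/(gD³h_f)) = 2.77×10^-5
Q = -0.965·0.03456·ln(6.102×10^-5) = 0.3236 m³/s
Check: V = 2.40 m/s, Re = 7.66×10^5, f = 0.01414, h_f = 9.47 m ≈ 9.42 m ✓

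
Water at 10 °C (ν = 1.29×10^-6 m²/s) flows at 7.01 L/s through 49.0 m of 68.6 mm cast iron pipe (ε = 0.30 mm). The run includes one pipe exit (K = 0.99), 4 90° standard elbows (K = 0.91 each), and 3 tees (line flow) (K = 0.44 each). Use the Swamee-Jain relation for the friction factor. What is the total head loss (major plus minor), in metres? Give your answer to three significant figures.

V = 4Q/(πD²) = 1.897 m/s; V²/2g = 0.1833 m
Re = 1.01×10^5, ε/D = 0.00437 → f = 0.03044 (Swamee-Jain)
Major: h_f = f(L/D)·V²/2g = 0.03044·714.3·0.1833 = 3.986 m
Minor: ΣK = 5.95; h_m = ΣK·V²/2g = 1.091 m
Total H_L = 3.986 + 1.091 = 5.077 m

H_L ≈ 5.08 m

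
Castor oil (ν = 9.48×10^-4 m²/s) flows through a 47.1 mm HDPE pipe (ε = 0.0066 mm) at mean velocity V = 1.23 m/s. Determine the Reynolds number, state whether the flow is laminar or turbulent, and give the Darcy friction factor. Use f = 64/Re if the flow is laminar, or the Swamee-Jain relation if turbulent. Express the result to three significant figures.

Re ≈ 61.1; laminar; f = 64/Re ≈ 1.05

Re = VD/ν = 1.230·0.0471/9.48×10^-4 = 61.1
Re < 2300 → laminar → f = 64/Re = 1.047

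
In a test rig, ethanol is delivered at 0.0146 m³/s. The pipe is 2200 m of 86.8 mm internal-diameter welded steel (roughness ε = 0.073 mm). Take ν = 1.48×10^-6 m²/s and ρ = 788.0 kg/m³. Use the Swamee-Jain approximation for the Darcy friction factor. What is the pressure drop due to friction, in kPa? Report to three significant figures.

V = 4Q/(πD²) = 4·0.0146/(π·0.0868²) = 2.467 m/s
Re = VD/ν = 2.467·0.0868/1.48×10^-6 = 1.45×10^5 → turbulent
ε/D = 0.073/86.8 = 8.41×10^-4
Swamee-Jain: f = 0.02104
h_f = f(L/D)V²/(2g) = 0.02104·(2200/0.0868)·2.467²/(2·9.81) = 165.5 m
Δp = ρg·h_f = 788.0·9.81·165.5 = 1279 kPa

Δp ≈ 1280 kPa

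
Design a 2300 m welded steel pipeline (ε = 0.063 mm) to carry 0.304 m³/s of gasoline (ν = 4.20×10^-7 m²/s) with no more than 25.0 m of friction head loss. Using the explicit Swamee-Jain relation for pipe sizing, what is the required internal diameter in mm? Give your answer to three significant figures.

Swamee-Jain (Type III): D = 0.66·[ε^1.25·(LQ²/(gh_f))^4.75 + ν·Q^9.4·(L/(gh_f))^5.2]^0.04
LQ²/(gh_f) = 0.8667; L/(gh_f) = 9.378
Term 1 = ε^1.25·(…)^4.75 = 2.84×10^-6; Term 2 = ν·Q^9.4·(…)^5.2 = 6.57×10^-7
D = 0.66·(2.84×10^-6 + 6.57×10^-7)^0.04 = 0.3993 m = 399 mm
Check: V = 2.43 m/s, Re = 2.31×10^6, f = 0.01370, h_f = 23.7 m ≈ 25.0 m ✓

D ≈ 399 mm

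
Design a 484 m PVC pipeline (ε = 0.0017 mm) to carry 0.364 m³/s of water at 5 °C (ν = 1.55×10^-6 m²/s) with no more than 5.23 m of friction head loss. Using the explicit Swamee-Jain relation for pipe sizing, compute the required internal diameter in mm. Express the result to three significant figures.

D ≈ 422 mm

Swamee-Jain (Type III): D = 0.66·[ε^1.25·(LQ²/(gh_f))^4.75 + ν·Q^9.4·(L/(gh_f))^5.2]^0.04
LQ²/(gh_f) = 1.250; L/(gh_f) = 9.434
Term 1 = ε^1.25·(…)^4.75 = 1.77×10^-7; Term 2 = ν·Q^9.4·(…)^5.2 = 1.36×10^-5
D = 0.66·(1.77×10^-7 + 1.36×10^-5)^0.04 = 0.4218 m = 422 mm
Check: V = 2.61 m/s, Re = 7.09×10^5, f = 0.01239, h_f = 4.92 m ≈ 5.23 m ✓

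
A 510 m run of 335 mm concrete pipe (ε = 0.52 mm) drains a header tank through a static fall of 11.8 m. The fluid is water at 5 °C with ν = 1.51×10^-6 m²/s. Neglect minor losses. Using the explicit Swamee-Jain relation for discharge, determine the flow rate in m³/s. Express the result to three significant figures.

Swamee-Jain (Type II): Q = -0.965·√(gD⁵h_f/L)·ln[ε/(3.7D) + √(3.17ν²L/(gD³h_f))]
√(gD⁵h_f/L) = √(9.81·0.335⁵·11.8/510) = 0.03095
ε/(3.7D) = 4.20×10^-4; √(3.17ν²L/(gD³h_f)) = 2.91×10^-5
Q = -0.965·0.03095·ln(4.486×10^-4) = 0.2302 m³/s
Check: V = 2.61 m/s, Re = 5.79×10^5, f = 0.02241, h_f = 11.9 m ≈ 11.8 m ✓

Q ≈ 0.230 m³/s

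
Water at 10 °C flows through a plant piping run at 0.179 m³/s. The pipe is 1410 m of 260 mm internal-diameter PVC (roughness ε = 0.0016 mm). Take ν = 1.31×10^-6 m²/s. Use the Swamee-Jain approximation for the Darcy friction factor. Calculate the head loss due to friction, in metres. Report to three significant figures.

h_f ≈ 39.4 m

V = 4Q/(πD²) = 4·0.179/(π·0.260²) = 3.371 m/s
Re = VD/ν = 3.371·0.260/1.31×10^-6 = 6.69×10^5 → turbulent
ε/D = 0.0016/260 = 6.15×10^-6
Swamee-Jain: f = 0.01255
h_f = f(L/D)V²/(2g) = 0.01255·(1410/0.260)·3.371²/(2·9.81) = 39.44 m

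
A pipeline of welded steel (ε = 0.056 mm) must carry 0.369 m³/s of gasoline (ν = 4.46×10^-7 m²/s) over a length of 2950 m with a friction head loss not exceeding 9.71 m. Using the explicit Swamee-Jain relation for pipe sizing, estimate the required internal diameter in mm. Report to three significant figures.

Swamee-Jain (Type III): D = 0.66·[ε^1.25·(LQ²/(gh_f))^4.75 + ν·Q^9.4·(L/(gh_f))^5.2]^0.04
LQ²/(gh_f) = 4.217; L/(gh_f) = 30.97
Term 1 = ε^1.25·(…)^4.75 = 0.00451; Term 2 = ν·Q^9.4·(…)^5.2 = 0.00215
D = 0.66·(0.00451 + 0.00215)^0.04 = 0.5401 m = 540 mm
Check: V = 1.61 m/s, Re = 1.95×10^6, f = 0.01296, h_f = 9.36 m ≈ 9.71 m ✓

D ≈ 540 mm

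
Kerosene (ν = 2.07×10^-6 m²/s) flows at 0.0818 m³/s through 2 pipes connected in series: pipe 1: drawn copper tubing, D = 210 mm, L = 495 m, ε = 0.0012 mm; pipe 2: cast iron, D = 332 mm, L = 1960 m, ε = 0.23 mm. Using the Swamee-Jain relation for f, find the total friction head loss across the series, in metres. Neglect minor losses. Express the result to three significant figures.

Pipe 1: V = 2.362 m/s, Re = 2.40×10^5, ε/D = 5.71×10^-6, f = 0.01506, h_1 = f(L/D)V²/2g = 10.09 m
Pipe 2: V = 0.9449 m/s, Re = 1.52×10^5, ε/D = 6.93×10^-4, f = 0.02034, h_2 = f(L/D)V²/2g = 5.465 m
Series → Q common, losses add: H = Σh = 15.56 m

H ≈ 15.6 m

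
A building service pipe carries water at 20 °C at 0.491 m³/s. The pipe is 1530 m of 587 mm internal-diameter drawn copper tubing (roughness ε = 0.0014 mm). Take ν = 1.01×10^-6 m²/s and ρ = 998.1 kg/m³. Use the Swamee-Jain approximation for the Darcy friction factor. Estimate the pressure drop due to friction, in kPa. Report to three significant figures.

V = 4Q/(πD²) = 4·0.491/(π·0.587²) = 1.814 m/s
Re = VD/ν = 1.814·0.587/1.01×10^-6 = 1.05×10^6 → turbulent
ε/D = 0.0014/587 = 2.39×10^-6
Swamee-Jain: f = 0.01157
h_f = f(L/D)V²/(2g) = 0.01157·(1530/0.587)·1.814²/(2·9.81) = 5.058 m
Δp = ρg·h_f = 998.1·9.81·5.058 = 49.52 kPa

Δp ≈ 49.5 kPa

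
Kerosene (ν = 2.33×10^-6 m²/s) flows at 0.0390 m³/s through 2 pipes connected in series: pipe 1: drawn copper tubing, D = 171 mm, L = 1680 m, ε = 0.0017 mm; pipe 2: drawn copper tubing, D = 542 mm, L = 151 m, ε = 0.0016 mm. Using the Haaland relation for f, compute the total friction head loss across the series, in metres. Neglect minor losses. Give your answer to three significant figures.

H ≈ 24.7 m

Pipe 1: V = 1.698 m/s, Re = 1.25×10^5, ε/D = 9.94×10^-6, f = 0.01707, h_1 = f(L/D)V²/2g = 24.66 m
Pipe 2: V = 0.1690 m/s, Re = 3.93×10^4, ε/D = 2.95×10^-6, f = 0.02189, h_2 = f(L/D)V²/2g = 0.008879 m
Series → Q common, losses add: H = Σh = 24.66 m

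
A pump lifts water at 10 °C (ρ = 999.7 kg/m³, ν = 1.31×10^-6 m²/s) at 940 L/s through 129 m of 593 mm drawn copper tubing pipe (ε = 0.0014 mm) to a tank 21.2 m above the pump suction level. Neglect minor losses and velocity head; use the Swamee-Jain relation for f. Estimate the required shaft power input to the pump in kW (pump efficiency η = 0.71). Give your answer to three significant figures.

V = 4Q/(πD²) = 3.404 m/s; Re = 1.54×10^6; ε/D = 2.36×10^-6; f = 0.01088
h_f = f(L/D)V²/2g = 1.398 m
Total head H = z + h_f = 21.2 + 1.398 = 22.60 m
P_hyd = ρgQH = 999.7·9.81·0.940·22.60 = 208.3 kW
P_shaft = P_hyd/η = 208.3/0.71 = 293.4 kW

P_shaft ≈ 293 kW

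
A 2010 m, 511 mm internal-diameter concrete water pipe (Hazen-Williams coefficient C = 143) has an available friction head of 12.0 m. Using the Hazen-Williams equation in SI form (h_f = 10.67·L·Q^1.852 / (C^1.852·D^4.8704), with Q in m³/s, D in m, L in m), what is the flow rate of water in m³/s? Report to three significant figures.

Rearranging: Q = [h_f·C^1.852·D^4.8704 / (10.67·L)]^(1/1.852)
Q = [12.0·143^1.852·0.511^4.8704 / (10.67·2010)]^0.540 = 0.4290 m³/s

Q ≈ 0.429 m³/s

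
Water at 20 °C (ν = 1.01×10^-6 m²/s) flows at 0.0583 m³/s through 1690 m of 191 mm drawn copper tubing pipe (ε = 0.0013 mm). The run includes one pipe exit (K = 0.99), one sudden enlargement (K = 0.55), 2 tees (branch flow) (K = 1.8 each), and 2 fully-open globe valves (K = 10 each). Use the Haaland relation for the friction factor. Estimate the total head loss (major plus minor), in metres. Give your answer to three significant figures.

H_L ≈ 31.0 m

V = 4Q/(πD²) = 2.035 m/s; V²/2g = 0.2110 m
Re = 3.85×10^5, ε/D = 6.81×10^-6 → f = 0.01376 (Haaland)
Major: h_f = f(L/D)·V²/2g = 0.01376·8848·0.2110 = 25.69 m
Minor: ΣK = 25.1; h_m = ΣK·V²/2g = 5.305 m
Total H_L = 25.69 + 5.305 = 31.00 m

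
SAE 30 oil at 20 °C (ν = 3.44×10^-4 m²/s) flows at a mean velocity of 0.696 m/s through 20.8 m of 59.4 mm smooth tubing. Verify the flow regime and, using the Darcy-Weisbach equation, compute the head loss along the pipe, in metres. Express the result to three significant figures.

Re = VD/ν = 0.696·0.05940/3.44×10^-4 = 120 → laminar (Re < 2300)
f = 64/Re = 0.5325
h_f = f(L/D)V²/(2g) = 0.5325·(20.8/0.05940)·0.696²/(2·9.81) = 4.604 m

h_f ≈ 4.60 m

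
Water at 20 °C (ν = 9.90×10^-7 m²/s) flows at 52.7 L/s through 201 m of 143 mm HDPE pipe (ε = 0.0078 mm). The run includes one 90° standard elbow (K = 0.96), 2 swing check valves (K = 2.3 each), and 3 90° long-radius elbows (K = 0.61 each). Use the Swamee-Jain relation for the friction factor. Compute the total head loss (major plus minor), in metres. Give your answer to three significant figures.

V = 4Q/(πD²) = 3.281 m/s; V²/2g = 0.5488 m
Re = 4.74×10^5, ε/D = 5.45×10^-5 → f = 0.01400 (Swamee-Jain)
Major: h_f = f(L/D)·V²/2g = 0.01400·1406·0.5488 = 10.80 m
Minor: ΣK = 7.39; h_m = ΣK·V²/2g = 4.055 m
Total H_L = 10.80 + 4.055 = 14.86 m

H_L ≈ 14.9 m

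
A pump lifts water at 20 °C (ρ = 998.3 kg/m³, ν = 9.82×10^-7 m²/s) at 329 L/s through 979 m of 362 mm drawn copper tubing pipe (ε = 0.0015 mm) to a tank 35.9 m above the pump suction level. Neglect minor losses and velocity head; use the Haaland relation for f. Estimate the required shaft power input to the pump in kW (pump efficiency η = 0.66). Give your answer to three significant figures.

P_shaft ≈ 253 kW

V = 4Q/(πD²) = 3.197 m/s; Re = 1.18×10^6; ε/D = 4.14×10^-6; f = 0.01135
h_f = f(L/D)V²/2g = 15.99 m
Total head H = z + h_f = 35.9 + 15.99 = 51.89 m
P_hyd = ρgQH = 998.3·9.81·0.329·51.89 = 167.2 kW
P_shaft = P_hyd/η = 167.2/0.66 = 253.3 kW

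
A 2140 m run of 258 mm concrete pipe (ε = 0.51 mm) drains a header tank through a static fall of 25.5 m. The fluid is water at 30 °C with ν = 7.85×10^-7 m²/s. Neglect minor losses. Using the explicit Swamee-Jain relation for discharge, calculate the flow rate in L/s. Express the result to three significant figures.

Q ≈ 83.4 L/s

Swamee-Jain (Type II): Q = -0.965·√(gD⁵h_f/L)·ln[ε/(3.7D) + √(3.17ν²L/(gD³h_f))]
√(gD⁵h_f/L) = √(9.81·0.258⁵·25.5/2140) = 0.01156
ε/(3.7D) = 5.34×10^-4; √(3.17ν²L/(gD³h_f)) = 3.12×10^-5
Q = -0.965·0.01156·ln(5.654×10^-4) = 0.08342 m³/s
Check: V = 1.60 m/s, Re = 5.24×10^5, f = 0.02381, h_f = 25.6 m ≈ 25.5 m ✓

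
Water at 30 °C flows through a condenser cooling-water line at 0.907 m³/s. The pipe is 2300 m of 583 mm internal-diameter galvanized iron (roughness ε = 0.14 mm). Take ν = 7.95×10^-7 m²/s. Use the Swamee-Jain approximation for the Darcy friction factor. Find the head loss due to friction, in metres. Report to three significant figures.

V = 4Q/(πD²) = 4·0.907/(π·0.583²) = 3.398 m/s
Re = VD/ν = 3.398·0.583/7.95×10^-7 = 2.49×10^6 → turbulent
ε/D = 0.14/583 = 2.40×10^-4
Swamee-Jain: f = 0.01469
h_f = f(L/D)V²/(2g) = 0.01469·(2300/0.583)·3.398²/(2·9.81) = 34.10 m

h_f ≈ 34.1 m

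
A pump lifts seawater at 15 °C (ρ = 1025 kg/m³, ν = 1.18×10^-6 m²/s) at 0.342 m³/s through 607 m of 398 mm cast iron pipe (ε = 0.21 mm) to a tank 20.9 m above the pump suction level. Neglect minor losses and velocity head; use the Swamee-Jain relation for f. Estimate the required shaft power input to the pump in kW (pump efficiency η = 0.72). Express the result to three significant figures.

V = 4Q/(πD²) = 2.749 m/s; Re = 9.27×10^5; ε/D = 5.28×10^-4; f = 0.01752
h_f = f(L/D)V²/2g = 10.29 m
Total head H = z + h_f = 20.9 + 10.29 = 31.19 m
P_hyd = ρgQH = 1025·9.81·0.342·31.19 = 107.3 kW
P_shaft = P_hyd/η = 107.3/0.72 = 149.0 kW

P_shaft ≈ 149 kW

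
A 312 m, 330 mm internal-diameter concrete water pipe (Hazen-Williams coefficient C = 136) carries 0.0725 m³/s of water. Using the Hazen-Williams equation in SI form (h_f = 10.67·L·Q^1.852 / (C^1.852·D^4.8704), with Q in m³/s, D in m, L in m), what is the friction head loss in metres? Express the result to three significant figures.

h_f ≈ 0.639 m

h_f = 10.67·312·0.0725^1.852 / (136^1.852·0.330^4.8704) = 0.6388 m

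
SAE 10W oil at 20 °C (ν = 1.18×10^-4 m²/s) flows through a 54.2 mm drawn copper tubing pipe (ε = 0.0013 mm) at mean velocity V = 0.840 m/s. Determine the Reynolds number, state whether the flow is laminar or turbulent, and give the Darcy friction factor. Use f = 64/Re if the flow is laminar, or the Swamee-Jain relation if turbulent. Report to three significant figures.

Re = VD/ν = 0.8400·0.0542/1.18×10^-4 = 386
Re < 2300 → laminar → f = 64/Re = 0.1659

Re ≈ 386; laminar; f = 64/Re ≈ 0.166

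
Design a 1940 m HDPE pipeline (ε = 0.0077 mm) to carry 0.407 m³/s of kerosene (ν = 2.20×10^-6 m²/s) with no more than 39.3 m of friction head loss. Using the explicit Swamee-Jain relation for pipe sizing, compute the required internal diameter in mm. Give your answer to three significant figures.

Swamee-Jain (Type III): D = 0.66·[ε^1.25·(LQ²/(gh_f))^4.75 + ν·Q^9.4·(L/(gh_f))^5.2]^0.04
LQ²/(gh_f) = 0.8335; L/(gh_f) = 5.032
Term 1 = ε^1.25·(…)^4.75 = 1.71×10^-7; Term 2 = ν·Q^9.4·(…)^5.2 = 2.10×10^-6
D = 0.66·(1.71×10^-7 + 2.10×10^-6)^0.04 = 0.3924 m = 392 mm
Check: V = 3.36 m/s, Re = 6.00×10^5, f = 0.01302, h_f = 37.1 m ≈ 39.3 m ✓

D ≈ 392 mm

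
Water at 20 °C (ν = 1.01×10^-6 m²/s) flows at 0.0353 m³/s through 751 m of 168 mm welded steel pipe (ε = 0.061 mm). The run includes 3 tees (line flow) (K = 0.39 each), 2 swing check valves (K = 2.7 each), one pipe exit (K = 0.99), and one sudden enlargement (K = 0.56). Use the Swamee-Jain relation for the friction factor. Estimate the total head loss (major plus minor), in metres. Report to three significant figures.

H_L ≈ 11.3 m

V = 4Q/(πD²) = 1.592 m/s; V²/2g = 0.1293 m
Re = 2.65×10^5, ε/D = 3.63×10^-4 → f = 0.01768 (Swamee-Jain)
Major: h_f = f(L/D)·V²/2g = 0.01768·4470·0.1293 = 10.22 m
Minor: ΣK = 8.12; h_m = ΣK·V²/2g = 1.050 m
Total H_L = 10.22 + 1.050 = 11.27 m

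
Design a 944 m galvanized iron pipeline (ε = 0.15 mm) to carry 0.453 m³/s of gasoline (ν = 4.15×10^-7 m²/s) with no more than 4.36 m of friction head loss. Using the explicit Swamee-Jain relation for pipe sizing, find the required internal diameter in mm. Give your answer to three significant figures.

Swamee-Jain (Type III): D = 0.66·[ε^1.25·(LQ²/(gh_f))^4.75 + ν·Q^9.4·(L/(gh_f))^5.2]^0.04
LQ²/(gh_f) = 4.529; L/(gh_f) = 22.07
Term 1 = ε^1.25·(…)^4.75 = 0.0217; Term 2 = ν·Q^9.4·(…)^5.2 = 0.00236
D = 0.66·(0.0217 + 0.00236)^0.04 = 0.5686 m = 569 mm
Check: V = 1.78 m/s, Re = 2.44×10^6, f = 0.01495, h_f = 4.03 m ≈ 4.36 m ✓

D ≈ 569 mm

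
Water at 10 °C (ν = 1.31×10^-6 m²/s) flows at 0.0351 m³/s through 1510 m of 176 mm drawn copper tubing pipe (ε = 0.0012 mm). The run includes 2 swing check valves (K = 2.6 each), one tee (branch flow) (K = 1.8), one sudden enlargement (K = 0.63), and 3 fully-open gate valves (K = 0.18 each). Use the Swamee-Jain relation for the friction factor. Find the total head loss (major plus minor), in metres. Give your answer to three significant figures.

H_L ≈ 15.1 m

V = 4Q/(πD²) = 1.443 m/s; V²/2g = 0.1061 m
Re = 1.94×10^5, ε/D = 6.82×10^-6 → f = 0.01569 (Swamee-Jain)
Major: h_f = f(L/D)·V²/2g = 0.01569·8580·0.1061 = 14.28 m
Minor: ΣK = 8.17; h_m = ΣK·V²/2g = 0.8668 m
Total H_L = 14.28 + 0.8668 = 15.15 m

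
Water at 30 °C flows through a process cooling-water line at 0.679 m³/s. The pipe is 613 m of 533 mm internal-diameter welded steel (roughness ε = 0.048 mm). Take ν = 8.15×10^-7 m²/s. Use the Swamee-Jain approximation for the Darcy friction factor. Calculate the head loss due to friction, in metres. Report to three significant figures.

h_f ≈ 6.90 m

V = 4Q/(πD²) = 4·0.679/(π·0.533²) = 3.043 m/s
Re = VD/ν = 3.043·0.533/8.15×10^-7 = 1.99×10^6 → turbulent
ε/D = 0.048/533 = 9.01×10^-5
Swamee-Jain: f = 0.01270
h_f = f(L/D)V²/(2g) = 0.01270·(613/0.533)·3.043²/(2·9.81) = 6.897 m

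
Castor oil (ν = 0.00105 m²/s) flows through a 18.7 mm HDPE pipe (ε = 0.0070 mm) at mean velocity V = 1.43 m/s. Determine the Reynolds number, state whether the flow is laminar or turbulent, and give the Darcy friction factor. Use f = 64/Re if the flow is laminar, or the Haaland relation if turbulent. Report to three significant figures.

Re ≈ 25.5; laminar; f = 64/Re ≈ 2.51

Re = VD/ν = 1.430·0.0187/0.00105 = 25.5
Re < 2300 → laminar → f = 64/Re = 2.513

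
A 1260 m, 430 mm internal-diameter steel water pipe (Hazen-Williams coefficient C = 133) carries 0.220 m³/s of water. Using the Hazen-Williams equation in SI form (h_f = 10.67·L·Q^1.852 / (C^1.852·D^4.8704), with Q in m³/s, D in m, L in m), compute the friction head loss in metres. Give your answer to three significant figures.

h_f ≈ 5.79 m

h_f = 10.67·1260·0.220^1.852 / (133^1.852·0.430^4.8704) = 5.787 m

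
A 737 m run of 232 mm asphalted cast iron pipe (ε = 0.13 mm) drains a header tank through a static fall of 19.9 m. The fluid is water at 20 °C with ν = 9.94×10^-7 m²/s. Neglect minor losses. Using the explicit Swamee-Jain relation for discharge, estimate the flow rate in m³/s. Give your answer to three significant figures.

Swamee-Jain (Type II): Q = -0.965·√(gD⁵h_f/L)·ln[ε/(3.7D) + √(3.17ν²L/(gD³h_f))]
√(gD⁵h_f/L) = √(9.81·0.232⁵·19.9/737) = 0.01334
ε/(3.7D) = 1.51×10^-4; √(3.17ν²L/(gD³h_f)) = 3.08×10^-5
Q = -0.965·0.01334·ln(1.822×10^-4) = 0.1109 m³/s
Check: V = 2.62 m/s, Re = 6.12×10^5, f = 0.01799, h_f = 20.0 m ≈ 19.9 m ✓

Q ≈ 0.111 m³/s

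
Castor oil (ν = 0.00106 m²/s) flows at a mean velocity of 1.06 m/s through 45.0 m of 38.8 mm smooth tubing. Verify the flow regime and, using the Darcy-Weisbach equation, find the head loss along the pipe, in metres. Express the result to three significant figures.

h_f ≈ 110 m

Re = VD/ν = 1.06·0.03880/0.00106 = 38.8 → laminar (Re < 2300)
f = 64/Re = 1.649
h_f = f(L/D)V²/(2g) = 1.649·(45.0/0.03880)·1.06²/(2·9.81) = 109.6 m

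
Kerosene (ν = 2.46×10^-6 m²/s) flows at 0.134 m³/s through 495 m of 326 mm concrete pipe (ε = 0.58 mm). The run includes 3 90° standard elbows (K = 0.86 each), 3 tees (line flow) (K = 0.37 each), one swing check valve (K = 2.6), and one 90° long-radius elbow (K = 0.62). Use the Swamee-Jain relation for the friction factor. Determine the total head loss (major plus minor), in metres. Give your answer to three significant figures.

H_L ≈ 5.65 m

V = 4Q/(πD²) = 1.605 m/s; V²/2g = 0.1314 m
Re = 2.13×10^5, ε/D = 0.00178 → f = 0.02379 (Swamee-Jain)
Major: h_f = f(L/D)·V²/2g = 0.02379·1518·0.1314 = 4.744 m
Minor: ΣK = 6.91; h_m = ΣK·V²/2g = 0.9077 m
Total H_L = 4.744 + 0.9077 = 5.652 m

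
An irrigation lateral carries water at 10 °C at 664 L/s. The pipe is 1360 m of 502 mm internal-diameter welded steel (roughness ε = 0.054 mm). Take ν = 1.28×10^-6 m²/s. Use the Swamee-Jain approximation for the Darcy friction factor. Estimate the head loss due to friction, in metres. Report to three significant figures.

V = 4Q/(πD²) = 4·0.664/(π·0.502²) = 3.355 m/s
Re = VD/ν = 3.355·0.502/1.28×10^-6 = 1.32×10^6 → turbulent
ε/D = 0.054/502 = 1.08×10^-4
Swamee-Jain: f = 0.01334
h_f = f(L/D)V²/(2g) = 0.01334·(1360/0.502)·3.355²/(2·9.81) = 20.74 m

h_f ≈ 20.7 m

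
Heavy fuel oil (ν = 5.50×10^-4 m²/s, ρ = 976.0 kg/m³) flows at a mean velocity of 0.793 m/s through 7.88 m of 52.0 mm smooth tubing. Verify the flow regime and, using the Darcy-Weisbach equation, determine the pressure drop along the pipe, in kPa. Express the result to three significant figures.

Re = VD/ν = 0.793·0.05200/5.50×10^-4 = 75.0 → laminar (Re < 2300)
f = 64/Re = 0.8536
h_f = f(L/D)V²/(2g) = 0.8536·(7.88/0.05200)·0.793²/(2·9.81) = 4.146 m
Δp = ρg·h_f = 976.0·9.81·4.146 = 39.70 kPa

Δp ≈ 39.7 kPa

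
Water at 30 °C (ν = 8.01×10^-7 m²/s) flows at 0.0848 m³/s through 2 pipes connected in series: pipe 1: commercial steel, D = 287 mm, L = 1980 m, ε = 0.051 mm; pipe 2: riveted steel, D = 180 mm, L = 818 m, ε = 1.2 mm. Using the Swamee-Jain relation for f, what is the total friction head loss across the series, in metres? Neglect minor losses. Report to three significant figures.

H ≈ 95.1 m

Pipe 1: V = 1.311 m/s, Re = 4.70×10^5, ε/D = 1.78×10^-4, f = 0.01539, h_1 = f(L/D)V²/2g = 9.296 m
Pipe 2: V = 3.332 m/s, Re = 7.49×10^5, ε/D = 0.00667, f = 0.03337, h_2 = f(L/D)V²/2g = 85.83 m
Series → Q common, losses add: H = Σh = 95.12 m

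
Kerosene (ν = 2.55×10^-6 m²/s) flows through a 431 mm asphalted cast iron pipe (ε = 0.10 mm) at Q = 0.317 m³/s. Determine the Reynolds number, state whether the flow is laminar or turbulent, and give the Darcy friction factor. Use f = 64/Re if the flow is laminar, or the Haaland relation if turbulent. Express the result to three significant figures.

Re ≈ 3.67×10^5; turbulent; f ≈ 0.0160

V = 4Q/(πD²) = 2.173 m/s
Re = VD/ν = 2.173·0.431/2.55×10^-6 = 3.67×10^5
Re > 4000 → turbulent; ε/D = 2.32×10^-4
Haaland: f = 0.01599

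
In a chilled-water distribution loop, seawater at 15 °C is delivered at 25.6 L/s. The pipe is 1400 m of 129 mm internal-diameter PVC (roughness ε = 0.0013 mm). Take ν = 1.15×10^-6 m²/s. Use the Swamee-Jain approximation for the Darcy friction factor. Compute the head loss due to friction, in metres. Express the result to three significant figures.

h_f ≈ 32.6 m

V = 4Q/(πD²) = 4·0.0256/(π·0.129²) = 1.959 m/s
Re = VD/ν = 1.959·0.129/1.15×10^-6 = 2.20×10^5 → turbulent
ε/D = 0.0013/129 = 1.01×10^-5
Swamee-Jain: f = 0.01535
h_f = f(L/D)V²/(2g) = 0.01535·(1400/0.129)·1.959²/(2·9.81) = 32.57 m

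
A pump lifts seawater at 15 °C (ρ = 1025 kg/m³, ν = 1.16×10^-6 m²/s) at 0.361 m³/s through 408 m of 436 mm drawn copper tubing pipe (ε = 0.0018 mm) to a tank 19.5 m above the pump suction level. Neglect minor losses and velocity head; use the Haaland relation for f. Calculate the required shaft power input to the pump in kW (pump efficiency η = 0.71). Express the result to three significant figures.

P_shaft ≈ 117 kW

V = 4Q/(πD²) = 2.418 m/s; Re = 9.09×10^5; ε/D = 4.13×10^-6; f = 0.01184
h_f = f(L/D)V²/2g = 3.301 m
Total head H = z + h_f = 19.5 + 3.301 = 22.80 m
P_hyd = ρgQH = 1025·9.81·0.361·22.80 = 82.77 kW
P_shaft = P_hyd/η = 82.77/0.71 = 116.6 kW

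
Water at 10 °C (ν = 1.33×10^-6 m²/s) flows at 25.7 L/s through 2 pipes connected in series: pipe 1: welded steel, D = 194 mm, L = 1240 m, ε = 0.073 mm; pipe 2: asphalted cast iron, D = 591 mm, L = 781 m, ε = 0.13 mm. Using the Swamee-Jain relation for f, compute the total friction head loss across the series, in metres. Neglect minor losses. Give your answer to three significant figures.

Pipe 1: V = 0.8694 m/s, Re = 1.27×10^5, ε/D = 3.76×10^-4, f = 0.01924, h_1 = f(L/D)V²/2g = 4.737 m
Pipe 2: V = 0.09368 m/s, Re = 4.16×10^4, ε/D = 2.20×10^-4, f = 0.02243, h_2 = f(L/D)V²/2g = 0.01326 m
Series → Q common, losses add: H = Σh = 4.750 m

H ≈ 4.75 m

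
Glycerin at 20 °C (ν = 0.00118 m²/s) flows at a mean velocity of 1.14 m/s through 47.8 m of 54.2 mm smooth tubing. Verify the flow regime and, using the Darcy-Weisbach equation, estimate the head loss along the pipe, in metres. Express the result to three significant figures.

h_f ≈ 71.4 m

Re = VD/ν = 1.14·0.05420/0.00118 = 52.4 → laminar (Re < 2300)
f = 64/Re = 1.222
h_f = f(L/D)V²/(2g) = 1.222·(47.8/0.05420)·1.14²/(2·9.81) = 71.40 m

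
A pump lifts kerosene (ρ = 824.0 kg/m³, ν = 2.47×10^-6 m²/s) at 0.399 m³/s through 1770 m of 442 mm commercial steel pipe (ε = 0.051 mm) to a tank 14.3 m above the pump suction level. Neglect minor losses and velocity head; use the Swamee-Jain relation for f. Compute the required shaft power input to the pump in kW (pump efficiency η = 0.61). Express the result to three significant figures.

V = 4Q/(πD²) = 2.600 m/s; Re = 4.65×10^5; ε/D = 1.15×10^-4; f = 0.01476
h_f = f(L/D)V²/2g = 20.37 m
Total head H = z + h_f = 14.3 + 20.37 = 34.67 m
P_hyd = ρgQH = 824.0·9.81·0.399·34.67 = 111.8 kW
P_shaft = P_hyd/η = 111.8/0.61 = 183.3 kW

P_shaft ≈ 183 kW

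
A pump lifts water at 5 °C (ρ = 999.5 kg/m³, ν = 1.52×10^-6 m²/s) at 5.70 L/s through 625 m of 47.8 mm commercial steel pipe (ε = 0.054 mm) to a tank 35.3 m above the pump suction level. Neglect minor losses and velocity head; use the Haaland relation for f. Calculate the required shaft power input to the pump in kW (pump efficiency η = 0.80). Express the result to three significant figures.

P_shaft ≈ 13.0 kW

V = 4Q/(πD²) = 3.176 m/s; Re = 9.99×10^4; ε/D = 0.00113; f = 0.02241
h_f = f(L/D)V²/2g = 150.7 m
Total head H = z + h_f = 35.3 + 150.7 = 186.0 m
P_hyd = ρgQH = 999.5·9.81·0.00570·186.0 = 10.39 kW
P_shaft = P_hyd/η = 10.39/0.80 = 12.99 kW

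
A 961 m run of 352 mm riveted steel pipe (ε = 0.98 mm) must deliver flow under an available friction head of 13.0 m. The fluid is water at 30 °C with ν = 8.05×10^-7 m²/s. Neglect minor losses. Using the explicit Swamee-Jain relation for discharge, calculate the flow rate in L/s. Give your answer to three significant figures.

Swamee-Jain (Type II): Q = -0.965·√(gD⁵h_f/L)·ln[ε/(3.7D) + √(3.17ν²L/(gD³h_f))]
√(gD⁵h_f/L) = √(9.81·0.352⁵·13.0/961) = 0.02678
ε/(3.7D) = 7.52×10^-4; √(3.17ν²L/(gD³h_f)) = 1.88×10^-5
Q = -0.965·0.02678·ln(7.713×10^-4) = 0.1852 m³/s
Check: V = 1.90 m/s, Re = 8.32×10^5, f = 0.02588, h_f = 13.0 m ≈ 13.0 m ✓

Q ≈ 185 L/s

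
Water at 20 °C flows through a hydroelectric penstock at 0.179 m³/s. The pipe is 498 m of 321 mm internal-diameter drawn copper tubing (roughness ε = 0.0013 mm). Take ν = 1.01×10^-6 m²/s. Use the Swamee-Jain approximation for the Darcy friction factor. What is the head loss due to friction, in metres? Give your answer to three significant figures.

V = 4Q/(πD²) = 4·0.179/(π·0.321²) = 2.212 m/s
Re = VD/ν = 2.212·0.321/1.01×10^-6 = 7.03×10^5 → turbulent
ε/D = 0.0013/321 = 4.05×10^-6
Swamee-Jain: f = 0.01241
h_f = f(L/D)V²/(2g) = 0.01241·(498/0.321)·2.212²/(2·9.81) = 4.800 m

h_f ≈ 4.80 m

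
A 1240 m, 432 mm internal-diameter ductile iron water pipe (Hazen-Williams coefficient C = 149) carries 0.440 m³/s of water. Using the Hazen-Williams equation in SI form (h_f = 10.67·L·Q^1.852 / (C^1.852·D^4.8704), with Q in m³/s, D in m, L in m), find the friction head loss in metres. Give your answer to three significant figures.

h_f ≈ 16.3 m

h_f = 10.67·1240·0.440^1.852 / (149^1.852·0.432^4.8704) = 16.29 m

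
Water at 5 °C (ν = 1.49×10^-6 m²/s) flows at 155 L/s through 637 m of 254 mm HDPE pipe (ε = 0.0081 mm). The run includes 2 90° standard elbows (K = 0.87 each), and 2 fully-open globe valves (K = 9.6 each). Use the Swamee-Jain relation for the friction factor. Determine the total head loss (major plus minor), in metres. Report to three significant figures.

V = 4Q/(πD²) = 3.059 m/s; V²/2g = 0.4769 m
Re = 5.21×10^5, ε/D = 3.19×10^-5 → f = 0.01350 (Swamee-Jain)
Major: h_f = f(L/D)·V²/2g = 0.01350·2508·0.4769 = 16.14 m
Minor: ΣK = 20.9; h_m = ΣK·V²/2g = 9.987 m
Total H_L = 16.14 + 9.987 = 26.13 m

H_L ≈ 26.1 m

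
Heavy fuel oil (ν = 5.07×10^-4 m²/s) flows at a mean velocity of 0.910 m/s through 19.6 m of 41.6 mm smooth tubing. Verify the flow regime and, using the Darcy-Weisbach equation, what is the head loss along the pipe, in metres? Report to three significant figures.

Re = VD/ν = 0.910·0.04160/5.07×10^-4 = 74.7 → laminar (Re < 2300)
f = 64/Re = 0.8571
h_f = f(L/D)V²/(2g) = 0.8571·(19.6/0.04160)·0.910²/(2·9.81) = 17.05 m

h_f ≈ 17.0 m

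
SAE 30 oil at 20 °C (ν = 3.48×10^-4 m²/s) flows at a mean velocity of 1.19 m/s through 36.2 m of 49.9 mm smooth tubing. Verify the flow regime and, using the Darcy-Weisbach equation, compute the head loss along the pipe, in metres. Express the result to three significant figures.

Re = VD/ν = 1.19·0.04990/3.48×10^-4 = 171 → laminar (Re < 2300)
f = 64/Re = 0.3751
h_f = f(L/D)V²/(2g) = 0.3751·(36.2/0.04990)·1.19²/(2·9.81) = 19.64 m

h_f ≈ 19.6 m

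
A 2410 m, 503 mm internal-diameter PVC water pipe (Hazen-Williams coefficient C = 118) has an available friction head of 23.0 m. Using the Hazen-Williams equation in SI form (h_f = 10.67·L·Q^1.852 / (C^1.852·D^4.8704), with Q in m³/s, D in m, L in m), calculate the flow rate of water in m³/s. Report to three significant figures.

Rearranging: Q = [h_f·C^1.852·D^4.8704 / (10.67·L)]^(1/1.852)
Q = [23.0·118^1.852·0.503^4.8704 / (10.67·2410)]^0.540 = 0.4376 m³/s

Q ≈ 0.438 m³/s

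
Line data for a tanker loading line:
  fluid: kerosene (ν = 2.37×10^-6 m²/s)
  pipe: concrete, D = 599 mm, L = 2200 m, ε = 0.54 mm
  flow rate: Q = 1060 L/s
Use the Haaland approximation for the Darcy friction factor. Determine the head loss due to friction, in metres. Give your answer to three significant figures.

h_f ≈ 51.6 m

V = 4Q/(πD²) = 4·1.06/(π·0.599²) = 3.762 m/s
Re = VD/ν = 3.762·0.599/2.37×10^-6 = 9.51×10^5 → turbulent
ε/D = 0.54/599 = 9.02×10^-4
Haaland: f = 0.01949
h_f = f(L/D)V²/(2g) = 0.01949·(2200/0.599)·3.762²/(2·9.81) = 51.62 m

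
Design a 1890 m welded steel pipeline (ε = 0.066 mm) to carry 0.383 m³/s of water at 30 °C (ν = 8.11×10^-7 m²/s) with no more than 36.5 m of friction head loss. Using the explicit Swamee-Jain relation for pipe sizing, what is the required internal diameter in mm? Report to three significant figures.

Swamee-Jain (Type III): D = 0.66·[ε^1.25·(LQ²/(gh_f))^4.75 + ν·Q^9.4·(L/(gh_f))^5.2]^0.04
LQ²/(gh_f) = 0.7743; L/(gh_f) = 5.278
Term 1 = ε^1.25·(…)^4.75 = 1.76×10^-6; Term 2 = ν·Q^9.4·(…)^5.2 = 5.60×10^-7
D = 0.66·(1.76×10^-6 + 5.60×10^-7)^0.04 = 0.3928 m = 393 mm
Check: V = 3.16 m/s, Re = 1.53×10^6, f = 0.01407, h_f = 34.5 m ≈ 36.5 m ✓

D ≈ 393 mm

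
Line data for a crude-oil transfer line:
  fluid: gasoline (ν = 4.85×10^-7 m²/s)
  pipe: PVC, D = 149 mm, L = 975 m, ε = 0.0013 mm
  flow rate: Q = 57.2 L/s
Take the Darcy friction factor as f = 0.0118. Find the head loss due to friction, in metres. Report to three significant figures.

V = 4Q/(πD²) = 4·0.0572/(π·0.149²) = 3.280 m/s
h_f = f(L/D)V²/(2g) = 0.01180·(975/0.149)·3.280²/(2·9.81) = 42.35 m

h_f ≈ 42.4 m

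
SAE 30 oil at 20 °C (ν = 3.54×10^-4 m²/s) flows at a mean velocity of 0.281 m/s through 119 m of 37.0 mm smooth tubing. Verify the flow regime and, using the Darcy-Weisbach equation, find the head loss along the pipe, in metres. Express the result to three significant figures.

Re = VD/ν = 0.281·0.03700/3.54×10^-4 = 29.4 → laminar (Re < 2300)
f = 64/Re = 2.179
h_f = f(L/D)V²/(2g) = 2.179·(119/0.03700)·0.281²/(2·9.81) = 28.21 m

h_f ≈ 28.2 m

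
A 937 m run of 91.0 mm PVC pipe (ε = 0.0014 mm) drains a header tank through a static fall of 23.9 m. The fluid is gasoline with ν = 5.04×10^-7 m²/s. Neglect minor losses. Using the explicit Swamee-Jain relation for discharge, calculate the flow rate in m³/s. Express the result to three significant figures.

Q ≈ 0.0115 m³/s

Swamee-Jain (Type II): Q = -0.965·√(gD⁵h_f/L)·ln[ε/(3.7D) + √(3.17ν²L/(gD³h_f))]
√(gD⁵h_f/L) = √(9.81·0.0910⁵·23.9/937) = 0.001250
ε/(3.7D) = 4.16×10^-6; √(3.17ν²L/(gD³h_f)) = 6.53×10^-5
Q = -0.965·0.001250·ln(6.951×10^-5) = 0.01154 m³/s
Check: V = 1.78 m/s, Re = 3.21×10^5, f = 0.01438, h_f = 23.8 m ≈ 23.9 m ✓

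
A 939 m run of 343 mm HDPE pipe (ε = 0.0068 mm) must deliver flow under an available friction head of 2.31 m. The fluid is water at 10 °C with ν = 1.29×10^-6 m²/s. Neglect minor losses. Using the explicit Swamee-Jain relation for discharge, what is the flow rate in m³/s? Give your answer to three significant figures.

Q ≈ 0.0976 m³/s

Swamee-Jain (Type II): Q = -0.965·√(gD⁵h_f/L)·ln[ε/(3.7D) + √(3.17ν²L/(gD³h_f))]
√(gD⁵h_f/L) = √(9.81·0.343⁵·2.31/939) = 0.01070
ε/(3.7D) = 5.36×10^-6; √(3.17ν²L/(gD³h_f)) = 7.36×10^-5
Q = -0.965·0.01070·ln(7.896×10^-5) = 0.09758 m³/s
Check: V = 1.06 m/s, Re = 2.81×10^5, f = 0.01478, h_f = 2.30 m ≈ 2.31 m ✓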